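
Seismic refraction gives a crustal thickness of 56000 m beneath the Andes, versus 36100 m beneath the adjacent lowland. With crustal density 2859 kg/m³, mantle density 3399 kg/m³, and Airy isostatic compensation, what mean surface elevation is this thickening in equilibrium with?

Excess crust Δ = 56000 m − 36100 m = 19900 m, split between elevation h and root r with h + r = Δ.
Airy balance ρ_c h = (ρ_m − ρ_c) r gives r = h ρ_c/(ρ_m − ρ_c), so h (1 + ρ_c/(ρ_m − ρ_c)) = Δ, i.e. h = Δ (ρ_m − ρ_c)/ρ_m.
h = 19900 m × 540/3399 = 3160 m.

3160 m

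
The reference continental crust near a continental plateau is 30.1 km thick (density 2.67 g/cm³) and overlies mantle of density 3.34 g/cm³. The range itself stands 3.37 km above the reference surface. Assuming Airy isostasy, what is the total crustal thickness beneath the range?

46.9 km

Root depth r = h ρ_c / (ρ_m − ρ_c) = 3.37 km × 2.67 / 0.67 = 13.43 km.
Total thickness = T + h + r = 30.1 km + 3.37 km + 13.43 km = 46.9 km.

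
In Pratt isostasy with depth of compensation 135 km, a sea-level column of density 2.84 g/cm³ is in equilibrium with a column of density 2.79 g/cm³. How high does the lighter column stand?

2.42 km

ρ_ref D = ρ (D + h) → h = D (ρ_ref − ρ)/ρ.
h = 135 km × (2.84 − 2.79)/2.79 = 2.42 km.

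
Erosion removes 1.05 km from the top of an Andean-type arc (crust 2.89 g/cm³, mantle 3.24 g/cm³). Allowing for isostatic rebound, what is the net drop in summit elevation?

Rebound u = e ρ_c/ρ_m = 1.05 km × 2.89/3.24 = 0.9366 km.
Net surface drop = e − u = 1.05 km − 0.9366 km = e (ρ_m − ρ_c)/ρ_m = 0.113 km.

0.113 km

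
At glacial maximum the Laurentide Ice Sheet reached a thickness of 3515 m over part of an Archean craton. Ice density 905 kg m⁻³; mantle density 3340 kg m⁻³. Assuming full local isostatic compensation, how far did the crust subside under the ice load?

Balancing pressure at the compensation depth: the ice load ρ_ice t is balanced by mantle displaced below, ρ_m s.
s = t ρ_ice / ρ_m = 3515 m × 905/3340 = 952 m.

952 m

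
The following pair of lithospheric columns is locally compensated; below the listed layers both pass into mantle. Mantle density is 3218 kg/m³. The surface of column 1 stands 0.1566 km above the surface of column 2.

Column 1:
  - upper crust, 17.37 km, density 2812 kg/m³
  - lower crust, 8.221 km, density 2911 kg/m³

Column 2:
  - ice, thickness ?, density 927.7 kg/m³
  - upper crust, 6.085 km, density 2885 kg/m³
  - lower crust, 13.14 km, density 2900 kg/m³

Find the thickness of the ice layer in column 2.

Take the compensation level at the base of the deeper column (depth z_c below the surface of column 1) and equate Σ ρ_i t_i down to z_c; mantle fills any gap and the z_c terms cancel.
Column 1: 17.37×2812 + 8.221×2911 + (z_c − 25.591)×3218
Column 2: 0.1566×0 + x×927.7 + 6.085×2885 + 13.14×2900 + (z_c − 0.1566 − 19.225 − x)×3218
The z_c×3218 term appears on both sides and cancels. Collect the known terms of each column as K = Σ(ρt)_known − 3218 × (depth of known layers): K_1 = 72775.771 − 3218×25.591 = −9576.067; K_2 = 55661.225 − 3218×(0.1566 + 19.225) = −6708.7638.
Balance: K_1 = K_2 − x×(3218 − 927.7), so x = (K_2 − K_1)/(3218 − 927.7) = 2867.3/2290.3 = 1.25 km.

1.25 km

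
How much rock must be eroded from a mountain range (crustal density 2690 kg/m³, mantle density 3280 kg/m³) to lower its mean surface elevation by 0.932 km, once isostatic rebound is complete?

5.18 km

Net drop Δ = e − u = e − e ρ_c/ρ_m = e (ρ_m − ρ_c)/ρ_m.
e = Δ ρ_m/(ρ_m − ρ_c) = 0.932 km × 3280/590 = 5.18 km.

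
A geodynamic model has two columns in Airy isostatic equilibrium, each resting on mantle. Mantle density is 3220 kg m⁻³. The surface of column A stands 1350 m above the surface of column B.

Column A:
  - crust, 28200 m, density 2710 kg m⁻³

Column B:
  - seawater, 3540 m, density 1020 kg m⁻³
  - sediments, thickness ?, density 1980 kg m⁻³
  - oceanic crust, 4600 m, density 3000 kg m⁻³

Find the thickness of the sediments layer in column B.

Take the compensation level at the base of the deeper column (depth z_c below the surface of column A) and equate Σ ρ_i t_i down to z_c; mantle fills any gap and the z_c terms cancel.
Column A: 28200×2710 + (z_c − 28200)×3220
Column B: 1350×0 + 3540×1020 + x×1980 + 4600×3000 + (z_c − 1350 − 8140 − x)×3220
The z_c×3220 term appears on both sides and cancels. Collect the known terms of each column as K = Σ(ρt)_known − 3220 × (depth of known layers): K_A = 76422000 − 3220×28200 = −14382000; K_B = 17410800 − 3220×(1350 + 8140) = −13147000.
Balance: K_A = K_B − x×(3220 − 1980), so x = (K_B − K_A)/(3220 − 1980) = 1235000/1240 = 996 m.

996 m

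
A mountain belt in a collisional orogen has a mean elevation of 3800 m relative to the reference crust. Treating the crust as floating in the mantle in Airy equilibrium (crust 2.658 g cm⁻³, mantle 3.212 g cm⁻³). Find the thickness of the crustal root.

18200 m

Balancing pressure at the compensation depth: the weight of the topography is balanced by the buoyancy of the root, ρ_c h = (ρ_m − ρ_c) r.
r = h · ρ_c / (ρ_m − ρ_c) = 3800 m × 2.658 / (3.212 − 2.658) = 18200 m.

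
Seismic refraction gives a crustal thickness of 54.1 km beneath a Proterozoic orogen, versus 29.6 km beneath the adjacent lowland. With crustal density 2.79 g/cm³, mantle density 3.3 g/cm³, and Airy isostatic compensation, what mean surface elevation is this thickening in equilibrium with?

3.79 km

Excess crust Δ = 54.1 km − 29.6 km = 24.5 km, split between elevation h and root r with h + r = Δ.
Airy balance ρ_c h = (ρ_m − ρ_c) r gives r = h ρ_c/(ρ_m − ρ_c), so h (1 + ρ_c/(ρ_m − ρ_c)) = Δ, i.e. h = Δ (ρ_m − ρ_c)/ρ_m.
h = 24.5 km × 0.51/3.3 = 3.79 km.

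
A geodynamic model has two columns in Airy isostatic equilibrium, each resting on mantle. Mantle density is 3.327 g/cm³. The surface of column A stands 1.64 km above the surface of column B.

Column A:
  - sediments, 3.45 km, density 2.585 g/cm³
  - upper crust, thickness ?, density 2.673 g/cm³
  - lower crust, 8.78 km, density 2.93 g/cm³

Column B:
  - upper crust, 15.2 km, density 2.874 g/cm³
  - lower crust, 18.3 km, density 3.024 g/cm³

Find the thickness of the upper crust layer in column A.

18.1 km

Take the compensation level at the base of the deeper column (depth z_c below the surface of column A) and equate Σ ρ_i t_i down to z_c; mantle fills any gap and the z_c terms cancel.
Column A: 3.45×2.585 + x×2.673 + 8.78×2.93 + (z_c − 12.23 − x)×3.327
Column B: 1.64×0 + 15.2×2.874 + 18.3×3.024 + (z_c − 1.64 − 33.5)×3.327
The z_c×3.327 term appears on both sides and cancels. Collect the known terms of each column as K = Σ(ρt)_known − 3.327 × (depth of known layers): K_A = 34.64365 − 3.327×12.23 = −6.04556; K_B = 99.024 − 3.327×(1.64 + 33.5) = −17.88678.
Balance: K_A − x×(3.327 − 2.673) = K_B, so x = (K_A − K_B)/(3.327 − 2.673) = 11.8412/0.654 = 18.1 km.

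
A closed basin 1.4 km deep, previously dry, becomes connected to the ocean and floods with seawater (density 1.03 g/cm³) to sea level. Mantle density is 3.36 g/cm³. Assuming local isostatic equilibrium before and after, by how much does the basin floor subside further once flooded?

After flooding the water column is d + s deep. Its weight must equal the weight of mantle displaced by the extra subsidence s: (d + s) ρ_w = s ρ_m.
s = d ρ_w / (ρ_m − ρ_w) = 1.4 km × 1.03/(3.36 − 1.03) = 0.619 km.

0.619 km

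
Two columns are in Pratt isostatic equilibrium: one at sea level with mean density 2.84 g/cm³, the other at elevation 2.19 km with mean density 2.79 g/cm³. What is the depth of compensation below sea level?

ρ_ref D = ρ (D + h) → D (ρ_ref − ρ) = ρ h.
D = ρ h/(ρ_ref − ρ) = 2.79 × 2.19 km/(2.84 − 2.79) = 122 km.

122 km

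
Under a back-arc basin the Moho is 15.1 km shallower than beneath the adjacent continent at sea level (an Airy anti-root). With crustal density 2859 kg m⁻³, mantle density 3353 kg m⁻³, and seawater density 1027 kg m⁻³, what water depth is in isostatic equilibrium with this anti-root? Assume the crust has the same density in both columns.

4.07 km

Replacing a thickness d of crust by seawater at the top must be balanced by replacing crust with mantle at the base: d (ρ_c − ρ_w) = a (ρ_m − ρ_c).
d = a (ρ_m − ρ_c)/(ρ_c − ρ_w) = 15.1 km × 494/1832 = 4.07 km.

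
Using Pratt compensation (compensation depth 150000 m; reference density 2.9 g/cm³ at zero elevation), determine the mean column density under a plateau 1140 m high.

Pratt balance: ρ_ref D = ρ (D + h).
ρ = ρ_ref D/(D + h) = 2.9 × 150000 m/(150000 m + 1140 m) = 2.88 g/cm³.

2.88 g/cm³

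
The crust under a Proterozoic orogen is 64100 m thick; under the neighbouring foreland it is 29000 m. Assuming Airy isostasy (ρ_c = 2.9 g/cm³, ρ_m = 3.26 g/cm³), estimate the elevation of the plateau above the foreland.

Excess crust Δ = 64100 m − 29000 m = 35100 m, split between elevation h and root r with h + r = Δ.
Airy balance ρ_c h = (ρ_m − ρ_c) r gives r = h ρ_c/(ρ_m − ρ_c), so h (1 + ρ_c/(ρ_m − ρ_c)) = Δ, i.e. h = Δ (ρ_m − ρ_c)/ρ_m.
h = 35100 m × 0.36/3.26 = 3880 m.

3880 m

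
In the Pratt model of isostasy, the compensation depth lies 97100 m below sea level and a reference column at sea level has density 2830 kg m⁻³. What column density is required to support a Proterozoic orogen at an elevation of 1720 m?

Pratt balance: ρ_ref D = ρ (D + h).
ρ = ρ_ref D/(D + h) = 2830 × 97100 m/(97100 m + 1720 m) = 2780 kg m⁻³.

2780 kg m⁻³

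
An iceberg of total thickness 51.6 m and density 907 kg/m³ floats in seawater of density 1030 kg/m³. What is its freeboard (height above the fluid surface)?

6.16 m

Floating equilibrium: submerged depth d = t ρ_obj/ρ_fluid = 51.6 m × 907/1030 = 45.44 m.
Freeboard = t − d = 51.6 m − 45.44 m = 6.16 m.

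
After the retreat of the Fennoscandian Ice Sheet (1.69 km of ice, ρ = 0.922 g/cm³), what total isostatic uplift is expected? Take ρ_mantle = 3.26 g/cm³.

0.478 km

Removing the load lets mantle flow back in; uplift u satisfies ρ_ice t = ρ_m u.
u = t ρ_ice/ρ_m = 1.69 km × 0.922/3.26 = 0.478 km.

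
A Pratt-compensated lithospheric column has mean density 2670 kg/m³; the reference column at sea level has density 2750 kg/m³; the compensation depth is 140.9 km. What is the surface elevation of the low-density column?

ρ_ref D = ρ (D + h) → h = D (ρ_ref − ρ)/ρ.
h = 140.9 km × (2750 − 2670)/2670 = 4.22 km.

4.22 km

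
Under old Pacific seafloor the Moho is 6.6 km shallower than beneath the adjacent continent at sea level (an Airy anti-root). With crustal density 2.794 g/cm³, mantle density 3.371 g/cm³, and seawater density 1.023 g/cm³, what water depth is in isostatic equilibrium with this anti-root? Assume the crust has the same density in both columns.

2.15 km

Replacing a thickness d of crust by seawater at the top must be balanced by replacing crust with mantle at the base: d (ρ_c − ρ_w) = a (ρ_m − ρ_c).
d = a (ρ_m − ρ_c)/(ρ_c − ρ_w) = 6.6 km × 0.577/1.771 = 2.15 km.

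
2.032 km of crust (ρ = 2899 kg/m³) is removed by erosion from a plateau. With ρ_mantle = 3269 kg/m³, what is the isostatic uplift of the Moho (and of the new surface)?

1.8 km

Unloading: uplift u = e ρ_c/ρ_m = 2.032 km × 2899/3269 = 1.8 km.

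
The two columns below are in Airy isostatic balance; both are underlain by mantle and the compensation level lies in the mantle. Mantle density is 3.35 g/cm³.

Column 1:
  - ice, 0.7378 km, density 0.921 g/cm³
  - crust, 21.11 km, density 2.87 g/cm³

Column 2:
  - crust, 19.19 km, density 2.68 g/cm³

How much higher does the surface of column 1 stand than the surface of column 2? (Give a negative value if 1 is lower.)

−0.278 km

For any compensation level in the mantle, the mantle terms cancel and isostasy reduces to e = (Σt_1 − Σt_2) − (Σ(ρt)_1 − Σ(ρt)_2) / ρ_m.
Σt_1 = 21.8478 km; Σt_2 = 19.19 km; Σ(ρt)_1 = 61.2652138; Σ(ρt)_2 = 51.4292 (in km·g/cm³).
e = (21.8478 − 19.19) − (61.2652138 − 51.4292) / 3.35 = −0.278 km.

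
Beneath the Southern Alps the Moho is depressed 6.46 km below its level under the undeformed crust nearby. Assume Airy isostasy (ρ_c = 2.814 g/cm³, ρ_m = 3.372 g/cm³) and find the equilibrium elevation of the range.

For local isostatic compensation: ρ_c h = (ρ_m − ρ_c) r.
h = r (ρ_m − ρ_c) / ρ_c = 6.46 km × (3.372 − 2.814) / 2.814 = 1.28 km.

1.28 km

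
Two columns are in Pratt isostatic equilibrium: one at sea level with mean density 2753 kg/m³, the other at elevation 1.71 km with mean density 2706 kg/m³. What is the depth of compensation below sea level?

ρ_ref D = ρ (D + h) → D (ρ_ref − ρ) = ρ h.
D = ρ h/(ρ_ref − ρ) = 2706 × 1.71 km/(2753 − 2706) = 98.5 km.

98.5 km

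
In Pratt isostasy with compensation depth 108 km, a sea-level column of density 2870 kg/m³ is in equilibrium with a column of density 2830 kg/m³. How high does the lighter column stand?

ρ_ref D = ρ (D + h) → h = D (ρ_ref − ρ)/ρ.
h = 108 km × (2870 − 2830)/2830 = 1.53 km.

1.53 km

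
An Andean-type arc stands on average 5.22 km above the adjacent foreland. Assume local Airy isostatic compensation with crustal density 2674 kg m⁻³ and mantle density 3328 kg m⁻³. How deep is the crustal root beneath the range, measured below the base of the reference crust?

21.3 km

For local isostatic compensation: the weight of the topography is balanced by the buoyancy of the root, ρ_c h = (ρ_m − ρ_c) r.
r = h · ρ_c / (ρ_m − ρ_c) = 5.22 km × 2674 / (3328 − 2674) = 21.3 km.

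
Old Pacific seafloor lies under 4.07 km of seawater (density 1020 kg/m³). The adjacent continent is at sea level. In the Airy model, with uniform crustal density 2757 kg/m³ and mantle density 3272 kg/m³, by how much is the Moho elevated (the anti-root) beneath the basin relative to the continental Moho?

13.7 km

By Archimedes' principle applied to the lithosphere: replacing crust with seawater at the top is compensated by replacing crust with mantle at the base: d (ρ_c − ρ_w) = a (ρ_m − ρ_c).
a = d (ρ_c − ρ_w)/(ρ_m − ρ_c) = 4.07 km × 1737/515 = 13.7 km.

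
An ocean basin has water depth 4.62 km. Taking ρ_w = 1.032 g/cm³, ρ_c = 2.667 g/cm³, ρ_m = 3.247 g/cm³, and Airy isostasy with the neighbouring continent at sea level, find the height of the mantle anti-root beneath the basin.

13 km

For local isostatic compensation: replacing crust with seawater at the top is compensated by replacing crust with mantle at the base: d (ρ_c − ρ_w) = a (ρ_m − ρ_c).
a = d (ρ_c − ρ_w)/(ρ_m − ρ_c) = 4.62 km × 1.635/0.58 = 13 km.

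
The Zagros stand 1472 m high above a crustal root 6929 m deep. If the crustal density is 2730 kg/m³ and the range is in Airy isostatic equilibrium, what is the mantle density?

Airy balance: ρ_c h = (ρ_m − ρ_c) r → ρ_m = ρ_c (1 + h/r).
ρ_m = 2730 × (1 + 1472 m/6929 m) = 3310 kg/m³.

3310 kg/m³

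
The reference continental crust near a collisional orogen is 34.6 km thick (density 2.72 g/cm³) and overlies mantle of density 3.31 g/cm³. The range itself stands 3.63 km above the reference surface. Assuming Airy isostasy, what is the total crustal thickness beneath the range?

55 km

Root depth r = h ρ_c / (ρ_m − ρ_c) = 3.63 km × 2.72 / 0.59 = 16.73 km.
Total thickness = T + h + r = 34.6 km + 3.63 km + 16.73 km = 55 km.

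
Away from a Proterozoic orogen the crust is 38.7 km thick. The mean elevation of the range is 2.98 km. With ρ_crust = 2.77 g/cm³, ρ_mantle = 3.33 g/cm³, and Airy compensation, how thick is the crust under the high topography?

Root depth r = h ρ_c / (ρ_m − ρ_c) = 2.98 km × 2.77 / 0.56 = 14.74 km.
Total thickness = T + h + r = 38.7 km + 2.98 km + 14.74 km = 56.4 km.

56.4 km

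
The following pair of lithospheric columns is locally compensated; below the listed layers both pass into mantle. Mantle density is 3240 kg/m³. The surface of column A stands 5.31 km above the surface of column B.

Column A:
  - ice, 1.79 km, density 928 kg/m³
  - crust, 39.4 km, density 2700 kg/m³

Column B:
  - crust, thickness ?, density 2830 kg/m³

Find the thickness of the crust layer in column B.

20 km

Take the compensation level at the base of the deeper column (depth z_c below the surface of column A) and equate Σ ρ_i t_i down to z_c; mantle fills any gap and the z_c terms cancel.
Column A: 1.79×928 + 39.4×2700 + (z_c − 41.19)×3240
Column B: 5.31×0 + x×2830 + (z_c − 5.31 − 0 − x)×3240
The z_c×3240 term appears on both sides and cancels. Collect the known terms of each column as K = Σ(ρt)_known − 3240 × (depth of known layers): K_A = 108041.12 − 3240×41.19 = −25414.48; K_B = 0 − 3240×(5.31 + 0) = −17204.4.
Balance: K_A = K_B − x×(3240 − 2830), so x = (K_B − K_A)/(3240 − 2830) = 8210.08/410 = 20 km.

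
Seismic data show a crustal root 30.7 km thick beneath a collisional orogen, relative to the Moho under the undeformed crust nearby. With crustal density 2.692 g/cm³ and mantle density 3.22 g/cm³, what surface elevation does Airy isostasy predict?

Isostatic balance requires: ρ_c h = (ρ_m − ρ_c) r.
h = r (ρ_m − ρ_c) / ρ_c = 30.7 km × (3.22 − 2.692) / 2.692 = 6.02 km.

6.02 km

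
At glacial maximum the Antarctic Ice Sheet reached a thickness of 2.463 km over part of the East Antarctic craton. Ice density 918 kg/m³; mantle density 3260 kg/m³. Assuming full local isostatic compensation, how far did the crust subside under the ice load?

0.694 km

Equating mass per unit area of the two columns: the ice load ρ_ice t is balanced by mantle displaced below, ρ_m s.
s = t ρ_ice / ρ_m = 2.463 km × 918/3260 = 0.694 km.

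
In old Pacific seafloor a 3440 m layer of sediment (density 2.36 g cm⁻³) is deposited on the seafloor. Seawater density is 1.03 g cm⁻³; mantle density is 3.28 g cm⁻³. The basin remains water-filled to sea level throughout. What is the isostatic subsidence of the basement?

2030 m

Submarine loading: the sediment displaces seawater, and the subsidence is in turn flooded, so s (ρ_m − ρ_w) = t (ρ_sed − ρ_w).
s = 3440 m × (2.36 − 1.03) / (3.28 − 1.03) = 2030 m.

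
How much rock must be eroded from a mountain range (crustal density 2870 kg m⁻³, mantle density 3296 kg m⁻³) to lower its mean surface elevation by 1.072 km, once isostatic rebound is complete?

8.29 km

Net drop Δ = e − u = e − e ρ_c/ρ_m = e (ρ_m − ρ_c)/ρ_m.
e = Δ ρ_m/(ρ_m − ρ_c) = 1.072 km × 3296/426 = 8.29 km.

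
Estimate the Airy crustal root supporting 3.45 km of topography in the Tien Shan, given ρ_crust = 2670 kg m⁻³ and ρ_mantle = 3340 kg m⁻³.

For local isostatic compensation: the weight of the topography is balanced by the buoyancy of the root, ρ_c h = (ρ_m − ρ_c) r.
r = h · ρ_c / (ρ_m − ρ_c) = 3.45 km × 2670 / (3340 − 2670) = 13.7 km.

13.7 km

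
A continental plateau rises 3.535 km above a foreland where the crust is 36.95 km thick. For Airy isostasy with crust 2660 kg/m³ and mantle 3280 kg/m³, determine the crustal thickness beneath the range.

55.7 km

Root depth r = h ρ_c / (ρ_m − ρ_c) = 3.535 km × 2660 / 620 = 15.17 km.
Total thickness = T + h + r = 36.95 km + 3.535 km + 15.17 km = 55.7 km.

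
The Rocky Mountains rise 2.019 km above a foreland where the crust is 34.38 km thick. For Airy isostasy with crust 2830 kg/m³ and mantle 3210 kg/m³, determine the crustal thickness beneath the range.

51.4 km

Root depth r = h ρ_c / (ρ_m − ρ_c) = 2.019 km × 2830 / 380 = 15.04 km.
Total thickness = T + h + r = 34.38 km + 2.019 km + 15.04 km = 51.4 km.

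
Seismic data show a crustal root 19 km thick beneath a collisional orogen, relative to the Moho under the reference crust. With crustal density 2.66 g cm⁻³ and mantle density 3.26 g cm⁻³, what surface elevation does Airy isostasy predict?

4.29 km

Equating mass per unit area of the two columns: ρ_c h = (ρ_m − ρ_c) r.
h = r (ρ_m − ρ_c) / ρ_c = 19 km × (3.26 − 2.66) / 2.66 = 4.29 km.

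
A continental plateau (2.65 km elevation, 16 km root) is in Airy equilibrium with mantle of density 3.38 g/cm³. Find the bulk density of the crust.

2.9 g/cm³

ρ_c h = (ρ_m − ρ_c) r → ρ_c (h + r) = ρ_m r → ρ_c = ρ_m r / (h + r).
ρ_c = 3.38 × 16 km / (2.65 km + 16 km) = 2.9 g/cm³.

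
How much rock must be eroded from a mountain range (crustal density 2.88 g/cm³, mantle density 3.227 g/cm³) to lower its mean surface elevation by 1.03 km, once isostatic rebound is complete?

Net drop Δ = e − u = e − e ρ_c/ρ_m = e (ρ_m − ρ_c)/ρ_m.
e = Δ ρ_m/(ρ_m − ρ_c) = 1.03 km × 3.227/0.347 = 9.58 km.

9.58 km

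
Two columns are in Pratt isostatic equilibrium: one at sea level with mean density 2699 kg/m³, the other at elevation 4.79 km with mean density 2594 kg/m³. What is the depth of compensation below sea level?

ρ_ref D = ρ (D + h) → D (ρ_ref − ρ) = ρ h.
D = ρ h/(ρ_ref − ρ) = 2594 × 4.79 km/(2699 − 2594) = 118 km.

118 km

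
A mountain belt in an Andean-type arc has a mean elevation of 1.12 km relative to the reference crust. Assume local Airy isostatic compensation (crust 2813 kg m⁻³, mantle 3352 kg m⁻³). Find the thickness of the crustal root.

5.85 km

Balancing pressure at the compensation depth: the weight of the topography is balanced by the buoyancy of the root, ρ_c h = (ρ_m − ρ_c) r.
r = h · ρ_c / (ρ_m − ρ_c) = 1.12 km × 2813 / (3352 − 2813) = 5.85 km.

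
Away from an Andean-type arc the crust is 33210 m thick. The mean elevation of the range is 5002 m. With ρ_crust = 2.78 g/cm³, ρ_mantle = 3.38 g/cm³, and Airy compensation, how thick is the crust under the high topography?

61400 m

Root depth r = h ρ_c / (ρ_m − ρ_c) = 5002 m × 2.78 / 0.6 = 23180 m.
Total thickness = T + h + r = 33210 m + 5002 m + 23180 m = 61400 m.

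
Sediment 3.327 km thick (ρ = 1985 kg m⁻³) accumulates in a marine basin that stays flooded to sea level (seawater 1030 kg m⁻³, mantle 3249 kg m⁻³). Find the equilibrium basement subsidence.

Submarine loading: the sediment displaces seawater, and the subsidence is in turn flooded, so s (ρ_m − ρ_w) = t (ρ_sed − ρ_w).
s = 3.327 km × (1985 − 1030) / (3249 − 1030) = 1.43 km.

1.43 km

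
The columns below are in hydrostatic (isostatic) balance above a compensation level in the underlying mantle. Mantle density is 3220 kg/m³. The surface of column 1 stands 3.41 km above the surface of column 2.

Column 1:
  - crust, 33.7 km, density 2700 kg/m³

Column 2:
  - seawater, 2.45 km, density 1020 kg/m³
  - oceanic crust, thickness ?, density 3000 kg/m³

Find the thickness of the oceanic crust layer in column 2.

5.24 km

Take the compensation level at the base of the deeper column (depth z_c below the surface of column 1) and equate Σ ρ_i t_i down to z_c; mantle fills any gap and the z_c terms cancel.
Column 1: 33.7×2700 + (z_c − 33.7)×3220
Column 2: 3.41×0 + 2.45×1020 + x×3000 + (z_c − 3.41 − 2.45 − x)×3220
The z_c×3220 term appears on both sides and cancels. Collect the known terms of each column as K = Σ(ρt)_known − 3220 × (depth of known layers): K_1 = 90990 − 3220×33.7 = −17524; K_2 = 2499 − 3220×(3.41 + 2.45) = −16370.2.
Balance: K_1 = K_2 − x×(3220 − 3000), so x = (K_2 − K_1)/(3220 − 3000) = 1153.8/220 = 5.24 km.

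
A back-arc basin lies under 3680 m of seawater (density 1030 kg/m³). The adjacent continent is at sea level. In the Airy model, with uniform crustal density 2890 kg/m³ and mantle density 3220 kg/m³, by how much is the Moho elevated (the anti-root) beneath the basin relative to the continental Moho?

Equating mass per unit area of the two columns: replacing crust with seawater at the top is compensated by replacing crust with mantle at the base: d (ρ_c − ρ_w) = a (ρ_m − ρ_c).
a = d (ρ_c − ρ_w)/(ρ_m − ρ_c) = 3680 m × 1860/330 = 20700 m.

20700 m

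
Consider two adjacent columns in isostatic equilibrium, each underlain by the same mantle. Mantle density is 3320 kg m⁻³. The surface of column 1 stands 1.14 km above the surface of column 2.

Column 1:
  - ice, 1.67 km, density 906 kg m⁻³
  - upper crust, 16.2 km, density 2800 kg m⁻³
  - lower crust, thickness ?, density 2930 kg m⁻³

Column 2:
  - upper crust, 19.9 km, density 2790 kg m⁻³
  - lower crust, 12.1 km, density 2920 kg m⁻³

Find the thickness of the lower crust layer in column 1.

Take the compensation level at the base of the deeper column (depth z_c below the surface of column 1) and equate Σ ρ_i t_i down to z_c; mantle fills any gap and the z_c terms cancel.
Column 1: 1.67×906 + 16.2×2800 + x×2930 + (z_c − 17.87 − x)×3320
Column 2: 1.14×0 + 19.9×2790 + 12.1×2920 + (z_c − 1.14 − 32)×3320
The z_c×3320 term appears on both sides and cancels. Collect the known terms of each column as K = Σ(ρt)_known − 3320 × (depth of known layers): K_1 = 46873.02 − 3320×17.87 = −12455.38; K_2 = 90853 − 3320×(1.14 + 32) = −19171.8.
Balance: K_1 − x×(3320 − 2930) = K_2, so x = (K_1 − K_2)/(3320 − 2930) = 6716.42/390 = 17.2 km.

17.2 km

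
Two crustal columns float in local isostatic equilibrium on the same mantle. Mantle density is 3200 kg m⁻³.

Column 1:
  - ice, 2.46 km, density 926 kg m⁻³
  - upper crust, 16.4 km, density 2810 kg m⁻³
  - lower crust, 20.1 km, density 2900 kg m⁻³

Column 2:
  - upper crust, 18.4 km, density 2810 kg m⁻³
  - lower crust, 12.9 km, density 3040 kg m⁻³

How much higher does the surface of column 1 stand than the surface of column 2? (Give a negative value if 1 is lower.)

For any compensation level in the mantle, the mantle terms cancel and isostasy reduces to e = (Σt_1 − Σt_2) − (Σ(ρt)_1 − Σ(ρt)_2) / ρ_m.
Σt_1 = 38.96 km; Σt_2 = 31.3 km; Σ(ρt)_1 = 106651.96; Σ(ρt)_2 = 90920 (in km·kg m⁻³).
e = (38.96 − 31.3) − (106651.96 − 90920) / 3200 = 2.74 km.

2.74 km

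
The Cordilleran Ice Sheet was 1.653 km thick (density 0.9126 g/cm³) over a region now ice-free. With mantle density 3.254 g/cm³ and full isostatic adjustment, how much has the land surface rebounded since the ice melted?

0.464 km

Removing the load lets mantle flow back in; uplift u satisfies ρ_ice t = ρ_m u.
u = t ρ_ice/ρ_m = 1.653 km × 0.9126/3.254 = 0.464 km.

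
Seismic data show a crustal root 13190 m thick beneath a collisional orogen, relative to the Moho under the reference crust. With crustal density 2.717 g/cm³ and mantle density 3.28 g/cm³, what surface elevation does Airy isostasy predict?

2730 m

Balancing pressure at the compensation depth: ρ_c h = (ρ_m − ρ_c) r.
h = r (ρ_m − ρ_c) / ρ_c = 13190 m × (3.28 − 2.717) / 2.717 = 2730 m.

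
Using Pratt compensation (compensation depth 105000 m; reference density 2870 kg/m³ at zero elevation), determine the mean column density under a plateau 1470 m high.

Pratt balance: ρ_ref D = ρ (D + h).
ρ = ρ_ref D/(D + h) = 2870 × 105000 m/(105000 m + 1470 m) = 2830 kg/m³.

2830 kg/m³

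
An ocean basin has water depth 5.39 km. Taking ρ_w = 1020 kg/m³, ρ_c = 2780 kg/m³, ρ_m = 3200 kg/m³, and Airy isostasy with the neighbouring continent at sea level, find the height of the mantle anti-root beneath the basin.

In Airy isostatic equilibrium: replacing crust with seawater at the top is compensated by replacing crust with mantle at the base: d (ρ_c − ρ_w) = a (ρ_m − ρ_c).
a = d (ρ_c − ρ_w)/(ρ_m − ρ_c) = 5.39 km × 1760/420 = 22.6 km.

22.6 km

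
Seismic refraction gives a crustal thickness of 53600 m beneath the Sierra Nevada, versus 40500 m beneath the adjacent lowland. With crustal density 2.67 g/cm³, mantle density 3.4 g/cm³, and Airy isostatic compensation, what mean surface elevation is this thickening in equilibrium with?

2810 m

Excess crust Δ = 53600 m − 40500 m = 13100 m, split between elevation h and root r with h + r = Δ.
Airy balance ρ_c h = (ρ_m − ρ_c) r gives r = h ρ_c/(ρ_m − ρ_c), so h (1 + ρ_c/(ρ_m − ρ_c)) = Δ, i.e. h = Δ (ρ_m − ρ_c)/ρ_m.
h = 13100 m × 0.73/3.4 = 2810 m.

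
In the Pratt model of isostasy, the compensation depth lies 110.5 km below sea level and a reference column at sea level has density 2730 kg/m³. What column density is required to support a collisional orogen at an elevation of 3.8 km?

Pratt balance: ρ_ref D = ρ (D + h).
ρ = ρ_ref D/(D + h) = 2730 × 110.5 km/(110.5 km + 3.8 km) = 2640 kg/m³.

2640 kg/m³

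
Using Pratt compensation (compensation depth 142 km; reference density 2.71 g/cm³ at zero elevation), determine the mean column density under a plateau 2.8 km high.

2.66 g/cm³

Pratt balance: ρ_ref D = ρ (D + h).
ρ = ρ_ref D/(D + h) = 2.71 × 142 km/(142 km + 2.8 km) = 2.66 g/cm³.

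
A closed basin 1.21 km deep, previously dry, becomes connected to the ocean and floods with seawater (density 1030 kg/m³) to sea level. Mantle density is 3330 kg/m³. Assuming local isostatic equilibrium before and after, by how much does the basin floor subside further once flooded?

After flooding the water column is d + s deep. Its weight must equal the weight of mantle displaced by the extra subsidence s: (d + s) ρ_w = s ρ_m.
s = d ρ_w / (ρ_m − ρ_w) = 1.21 km × 1030/(3330 − 1030) = 0.542 km.

0.542 km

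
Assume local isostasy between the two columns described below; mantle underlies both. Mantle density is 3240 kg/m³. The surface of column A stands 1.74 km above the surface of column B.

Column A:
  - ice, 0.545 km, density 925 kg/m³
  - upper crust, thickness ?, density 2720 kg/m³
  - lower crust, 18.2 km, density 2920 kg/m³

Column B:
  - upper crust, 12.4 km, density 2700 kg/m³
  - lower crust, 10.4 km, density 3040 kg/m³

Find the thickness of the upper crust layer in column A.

14.1 km

Take the compensation level at the base of the deeper column (depth z_c below the surface of column A) and equate Σ ρ_i t_i down to z_c; mantle fills any gap and the z_c terms cancel.
Column A: 0.545×925 + x×2720 + 18.2×2920 + (z_c − 18.745 − x)×3240
Column B: 1.74×0 + 12.4×2700 + 10.4×3040 + (z_c − 1.74 − 22.8)×3240
The z_c×3240 term appears on both sides and cancels. Collect the known terms of each column as K = Σ(ρt)_known − 3240 × (depth of known layers): K_A = 53648.125 − 3240×18.745 = −7085.675; K_B = 65096 − 3240×(1.74 + 22.8) = −14413.6.
Balance: K_A − x×(3240 − 2720) = K_B, so x = (K_A − K_B)/(3240 − 2720) = 7327.93/520 = 14.1 km.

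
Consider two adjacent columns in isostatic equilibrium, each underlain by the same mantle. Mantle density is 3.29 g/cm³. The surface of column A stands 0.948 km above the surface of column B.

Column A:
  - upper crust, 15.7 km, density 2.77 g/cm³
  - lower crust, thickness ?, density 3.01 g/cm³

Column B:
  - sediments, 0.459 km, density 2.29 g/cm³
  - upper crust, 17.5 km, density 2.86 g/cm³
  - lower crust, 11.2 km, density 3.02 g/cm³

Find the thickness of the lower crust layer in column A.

21.3 km

Take the compensation level at the base of the deeper column (depth z_c below the surface of column A) and equate Σ ρ_i t_i down to z_c; mantle fills any gap and the z_c terms cancel.
Column A: 15.7×2.77 + x×3.01 + (z_c − 15.7 − x)×3.29
Column B: 0.948×0 + 0.459×2.29 + 17.5×2.86 + 11.2×3.02 + (z_c − 0.948 − 29.159)×3.29
The z_c×3.29 term appears on both sides and cancels. Collect the known terms of each column as K = Σ(ρt)_known − 3.29 × (depth of known layers): K_A = 43.489 − 3.29×15.7 = −8.164; K_B = 84.92511 − 3.29×(0.948 + 29.159) = −14.12692.
Balance: K_A − x×(3.29 − 3.01) = K_B, so x = (K_A − K_B)/(3.29 − 3.01) = 5.96292/0.28 = 21.3 km.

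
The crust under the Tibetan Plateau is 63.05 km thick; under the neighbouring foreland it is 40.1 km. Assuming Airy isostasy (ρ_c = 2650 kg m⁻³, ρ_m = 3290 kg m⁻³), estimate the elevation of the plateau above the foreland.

Excess crust Δ = 63.05 km − 40.1 km = 22.95 km, split between elevation h and root r with h + r = Δ.
Airy balance ρ_c h = (ρ_m − ρ_c) r gives r = h ρ_c/(ρ_m − ρ_c), so h (1 + ρ_c/(ρ_m − ρ_c)) = Δ, i.e. h = Δ (ρ_m − ρ_c)/ρ_m.
h = 22.95 km × 640/3290 = 4.46 km.

4.46 km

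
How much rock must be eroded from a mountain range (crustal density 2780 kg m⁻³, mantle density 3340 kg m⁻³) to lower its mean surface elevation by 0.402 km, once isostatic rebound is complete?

2.4 km

Net drop Δ = e − u = e − e ρ_c/ρ_m = e (ρ_m − ρ_c)/ρ_m.
e = Δ ρ_m/(ρ_m − ρ_c) = 0.402 km × 3340/560 = 2.4 km.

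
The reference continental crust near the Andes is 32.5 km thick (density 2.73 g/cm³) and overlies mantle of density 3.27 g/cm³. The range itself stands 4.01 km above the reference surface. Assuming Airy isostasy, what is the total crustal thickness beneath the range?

56.8 km

Root depth r = h ρ_c / (ρ_m − ρ_c) = 4.01 km × 2.73 / 0.54 = 20.27 km.
Total thickness = T + h + r = 32.5 km + 4.01 km + 20.27 km = 56.8 km.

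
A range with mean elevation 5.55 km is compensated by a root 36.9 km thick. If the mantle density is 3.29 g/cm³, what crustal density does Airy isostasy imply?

2.86 g/cm³

ρ_c h = (ρ_m − ρ_c) r → ρ_c (h + r) = ρ_m r → ρ_c = ρ_m r / (h + r).
ρ_c = 3.29 × 36.9 km / (5.55 km + 36.9 km) = 2.86 g/cm³.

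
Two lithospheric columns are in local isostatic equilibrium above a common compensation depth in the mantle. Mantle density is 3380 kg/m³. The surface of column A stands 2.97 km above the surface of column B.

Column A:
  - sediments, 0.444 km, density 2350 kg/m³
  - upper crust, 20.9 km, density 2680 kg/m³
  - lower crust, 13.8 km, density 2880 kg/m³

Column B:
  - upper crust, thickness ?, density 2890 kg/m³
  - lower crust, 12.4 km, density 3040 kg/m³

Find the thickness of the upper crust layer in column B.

15.8 km

Take the compensation level at the base of the deeper column (depth z_c below the surface of column A) and equate Σ ρ_i t_i down to z_c; mantle fills any gap and the z_c terms cancel.
Column A: 0.444×2350 + 20.9×2680 + 13.8×2880 + (z_c − 35.144)×3380
Column B: 2.97×0 + x×2890 + 12.4×3040 + (z_c − 2.97 − 12.4 − x)×3380
The z_c×3380 term appears on both sides and cancels. Collect the known terms of each column as K = Σ(ρt)_known − 3380 × (depth of known layers): K_A = 96799.4 − 3380×35.144 = −21987.32; K_B = 37696 − 3380×(2.97 + 12.4) = −14254.6.
Balance: K_A = K_B − x×(3380 − 2890), so x = (K_B − K_A)/(3380 − 2890) = 7732.72/490 = 15.8 km.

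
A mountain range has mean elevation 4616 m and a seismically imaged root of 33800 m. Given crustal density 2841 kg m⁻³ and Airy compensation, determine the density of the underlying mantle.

3230 kg m⁻³

Airy balance: ρ_c h = (ρ_m − ρ_c) r → ρ_m = ρ_c (1 + h/r).
ρ_m = 2841 × (1 + 4616 m/33800 m) = 3230 kg m⁻³.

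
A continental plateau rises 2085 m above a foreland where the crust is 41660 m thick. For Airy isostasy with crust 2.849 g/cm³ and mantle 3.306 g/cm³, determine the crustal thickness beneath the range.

Root depth r = h ρ_c / (ρ_m − ρ_c) = 2085 m × 2.849 / 0.457 = 13000 m.
Total thickness = T + h + r = 41660 m + 2085 m + 13000 m = 56700 m.

56700 m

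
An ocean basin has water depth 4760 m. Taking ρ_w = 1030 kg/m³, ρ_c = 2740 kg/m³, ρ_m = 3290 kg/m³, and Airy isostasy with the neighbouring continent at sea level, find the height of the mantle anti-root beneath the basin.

Equating mass per unit area of the two columns: replacing crust with seawater at the top is compensated by replacing crust with mantle at the base: d (ρ_c − ρ_w) = a (ρ_m − ρ_c).
a = d (ρ_c − ρ_w)/(ρ_m − ρ_c) = 4760 m × 1710/550 = 14800 m.

14800 m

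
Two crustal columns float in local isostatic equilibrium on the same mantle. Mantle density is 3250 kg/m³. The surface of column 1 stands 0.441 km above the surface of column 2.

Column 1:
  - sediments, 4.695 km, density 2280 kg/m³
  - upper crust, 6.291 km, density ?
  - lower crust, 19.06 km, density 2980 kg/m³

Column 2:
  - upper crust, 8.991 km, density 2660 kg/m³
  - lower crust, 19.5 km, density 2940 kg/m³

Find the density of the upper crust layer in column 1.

2760 kg/m³

Take the compensation level at the base of the deeper column (depth z_c below the surface of column 1) and equate Σ ρ_i t_i down to z_c; mantle fills any gap and the z_c terms cancel.
Column 1: 4.695×2280 + 6.291×ρ + 19.06×2980 + (z_c − 30.046)×3250
Column 2: 0.441×0 + 8.991×2660 + 19.5×2940 + (z_c − 0.441 − 28.491)×3250
The z_c×3250 term appears on both sides and cancels. Collect the known terms of each column as K = Σ(ρt)_known − 3250 × (depth of known layers): K_1 = 67503.4 − 3250×30.046 = −30146.1; K_2 = 81246.06 − 3250×(0.441 + 28.491) = −12782.94.
Balance: K_1 + 6.291×ρ = K_2, so ρ = (K_2 − K_1)/6.291 = 17363.2/6.291 = 2760 kg/m³.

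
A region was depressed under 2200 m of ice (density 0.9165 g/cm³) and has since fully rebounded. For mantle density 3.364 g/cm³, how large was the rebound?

599 m

Removing the load lets mantle flow back in; uplift u satisfies ρ_ice t = ρ_m u.
u = t ρ_ice/ρ_m = 2200 m × 0.9165/3.364 = 599 m.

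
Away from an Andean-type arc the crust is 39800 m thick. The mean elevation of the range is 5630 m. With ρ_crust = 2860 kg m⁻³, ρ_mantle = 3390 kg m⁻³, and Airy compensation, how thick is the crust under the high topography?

Root depth r = h ρ_c / (ρ_m − ρ_c) = 5630 m × 2860 / 530 = 30380 m.
Total thickness = T + h + r = 39800 m + 5630 m + 30380 m = 75800 m.

75800 m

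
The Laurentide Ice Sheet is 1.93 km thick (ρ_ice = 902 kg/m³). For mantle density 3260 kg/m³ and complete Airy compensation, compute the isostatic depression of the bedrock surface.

0.534 km

Equating mass per unit area of the two columns: the ice load ρ_ice t is balanced by mantle displaced below, ρ_m s.
s = t ρ_ice / ρ_m = 1.93 km × 902/3260 = 0.534 km.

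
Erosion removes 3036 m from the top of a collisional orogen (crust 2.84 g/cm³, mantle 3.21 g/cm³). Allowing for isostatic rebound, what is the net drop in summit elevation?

350 m

Rebound u = e ρ_c/ρ_m = 3036 m × 2.84/3.21 = 2686 m.
Net surface drop = e − u = 3036 m − 2686 m = e (ρ_m − ρ_c)/ρ_m = 350 m.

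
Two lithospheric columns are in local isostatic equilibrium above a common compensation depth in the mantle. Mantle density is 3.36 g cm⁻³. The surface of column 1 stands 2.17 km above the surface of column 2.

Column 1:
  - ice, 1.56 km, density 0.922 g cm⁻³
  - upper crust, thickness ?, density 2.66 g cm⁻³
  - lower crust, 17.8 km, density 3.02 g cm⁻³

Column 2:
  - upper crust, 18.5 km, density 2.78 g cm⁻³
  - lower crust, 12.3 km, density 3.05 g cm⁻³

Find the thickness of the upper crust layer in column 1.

17.1 km

Take the compensation level at the base of the deeper column (depth z_c below the surface of column 1) and equate Σ ρ_i t_i down to z_c; mantle fills any gap and the z_c terms cancel.
Column 1: 1.56×0.922 + x×2.66 + 17.8×3.02 + (z_c − 19.36 − x)×3.36
Column 2: 2.17×0 + 18.5×2.78 + 12.3×3.05 + (z_c − 2.17 − 30.8)×3.36
The z_c×3.36 term appears on both sides and cancels. Collect the known terms of each column as K = Σ(ρt)_known − 3.36 × (depth of known layers): K_1 = 55.19432 − 3.36×19.36 = −9.85528; K_2 = 88.945 − 3.36×(2.17 + 30.8) = −21.8342.
Balance: K_1 − x×(3.36 − 2.66) = K_2, so x = (K_1 − K_2)/(3.36 − 2.66) = 11.9789/0.7 = 17.1 km.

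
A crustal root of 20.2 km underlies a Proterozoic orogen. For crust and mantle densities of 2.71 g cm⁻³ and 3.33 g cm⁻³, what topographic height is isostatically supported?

By Archimedes' principle applied to the lithosphere: ρ_c h = (ρ_m − ρ_c) r.
h = r (ρ_m − ρ_c) / ρ_c = 20.2 km × (3.33 − 2.71) / 2.71 = 4.62 km.

4.62 km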